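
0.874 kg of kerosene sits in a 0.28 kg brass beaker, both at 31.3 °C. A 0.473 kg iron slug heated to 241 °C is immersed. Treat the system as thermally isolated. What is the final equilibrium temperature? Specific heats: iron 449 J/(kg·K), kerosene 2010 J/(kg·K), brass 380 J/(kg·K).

T_f = Σ m_i c_i T_i / Σ m_i c_i:
T_f = (212.38×241 + 1756.7×31.3 + 106.4×31.3) / (212.38 + 1756.7 + 106.4)
    = 109499 / 2075.5 ≈ 52.76 °C

T_f ≈ 52.8 °C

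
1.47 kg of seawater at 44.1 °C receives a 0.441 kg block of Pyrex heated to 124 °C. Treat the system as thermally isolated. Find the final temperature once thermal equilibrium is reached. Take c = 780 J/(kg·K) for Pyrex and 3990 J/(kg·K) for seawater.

T_f ≈ 48.5 °C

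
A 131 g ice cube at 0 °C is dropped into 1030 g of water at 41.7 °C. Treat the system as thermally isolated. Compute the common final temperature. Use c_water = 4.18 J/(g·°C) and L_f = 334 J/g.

T_f ≈ 28.0 °C

Setting the total heat transfer to zero:
latent heat to melt: 131×334 = 43754
  warm the meltwater: 547.58 T
  water: 4305.4(T − 41.7)
4853 T = 179535 − 43754 = 135781
T ≈ 27.98 °C. Since T > 0 °C, the all-ice-melts assumption holds.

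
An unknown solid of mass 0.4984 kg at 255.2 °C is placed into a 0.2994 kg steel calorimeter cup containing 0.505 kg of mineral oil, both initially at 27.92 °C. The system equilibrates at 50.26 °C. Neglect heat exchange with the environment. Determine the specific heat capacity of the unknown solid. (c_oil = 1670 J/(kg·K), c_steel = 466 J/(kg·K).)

Let T be the final temperature. ΣQ_i = 0:
0.4984×c×(50.26 − 255.2) + 0.505×1670×(50.26 − 27.92) + 0.2994×466×(50.26 − 27.92) = 0
-102.14 c = -21957
c = -21957/-102.14 ≈ 215 J/(kg·K)

c ≈ 215 J/(kg·K)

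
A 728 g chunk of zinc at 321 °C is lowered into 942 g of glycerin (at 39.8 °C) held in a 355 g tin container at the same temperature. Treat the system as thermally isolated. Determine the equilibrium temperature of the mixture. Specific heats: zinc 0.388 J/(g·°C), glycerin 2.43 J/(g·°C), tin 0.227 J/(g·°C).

T_f ≈ 69.7 °C

Taking heat into each body as positive, Σ m c ΔT = 0:
728*0.388*(T − 321) + 942*2.43*(T − 39.8) + 355*0.227*(T − 39.8) = 0
282.46(T − 321) + 2289.1(T − 39.8) + 80.59(T − 39.8) = 0
2652.1 T = 184983
T = 184983 / 2652.1 = 69.7 °C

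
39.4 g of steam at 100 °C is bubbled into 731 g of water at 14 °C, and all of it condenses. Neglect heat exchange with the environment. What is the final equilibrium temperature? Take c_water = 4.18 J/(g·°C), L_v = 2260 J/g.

Energy conservation, ΣQ = 0:
latent heat released on condensation: 39.4·2260 = 89044
  condensed water 100 °C→T: 164.69(T − 100)
  original water: 3055.6(T − 14)
3220.3 T = 89044 + 16469 + 42778 = 148291
T ≈ 46.05 °C (< 100 °C, so full condensation is consistent).

T_f ≈ 46.0 °C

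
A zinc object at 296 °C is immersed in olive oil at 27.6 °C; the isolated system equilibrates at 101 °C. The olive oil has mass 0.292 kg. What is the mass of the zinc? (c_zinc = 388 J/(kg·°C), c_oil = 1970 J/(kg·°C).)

m ≈ 0.558 kg

|Q_zinc| = |Q_oil|:
m×388×(296 − 101) = 0.292×1970×(101 − 27.6)
75660 m = 42223  ⇒  m ≈ 0.5581 kg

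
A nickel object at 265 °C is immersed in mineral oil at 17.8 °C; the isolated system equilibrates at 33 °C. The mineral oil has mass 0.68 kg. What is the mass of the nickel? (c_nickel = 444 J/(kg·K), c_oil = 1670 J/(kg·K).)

m ≈ 0.168 kg

Taking heat into each body as positive, Σ m c ΔT = 0:
m·444·(33 − 265) + 0.68·1670·(33 − 17.8) = 0
-103008 m = -17261
m = -17261/-103008 ≈ 0.1676 kg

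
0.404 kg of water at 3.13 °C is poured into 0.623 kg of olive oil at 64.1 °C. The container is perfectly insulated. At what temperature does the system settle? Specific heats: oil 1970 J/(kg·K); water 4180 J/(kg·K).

T_f ≈ 28.8 °C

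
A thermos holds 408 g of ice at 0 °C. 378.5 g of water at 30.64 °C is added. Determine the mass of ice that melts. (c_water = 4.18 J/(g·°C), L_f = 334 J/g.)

Cooling the water to 0 °C releases 378.5·4.18·30.64 = 48476 J.
Melting all 408 g of ice would need 408·334 = 136272 J.
That's not enough to melt it all — equilibrium is at 0 °C with ice remaining.
Mass melted = 48476/334 ≈ 145.1 g.

m_melted ≈ 145 g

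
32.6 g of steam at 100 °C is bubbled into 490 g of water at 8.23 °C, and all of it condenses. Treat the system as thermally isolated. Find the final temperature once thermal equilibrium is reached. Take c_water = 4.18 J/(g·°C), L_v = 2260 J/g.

T_f ≈ 47.7 °C

Conservation of energy gives ΣQ = 0:
condense steam: −32.6×2260 = −73676
  condensate cools 100→T: 32.6×4.18×(T − 100) = 136.27(T − 100)
  original water: 2048.2(T − 8.23)
2184.5 T = 73676 + 13627 + 16857 = 104159
T ≈ 47.68 °C — below 100 °C, confirming all the steam condensed.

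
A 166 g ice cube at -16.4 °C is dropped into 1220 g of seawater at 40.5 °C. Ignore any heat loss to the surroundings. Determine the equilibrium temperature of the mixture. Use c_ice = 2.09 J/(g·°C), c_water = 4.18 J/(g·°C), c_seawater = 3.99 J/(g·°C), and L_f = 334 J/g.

T_f ≈ 24.5 °C

Energy balance with sensible and latent terms:
ice -16.4→0 °C: 166×2.09×16.4 = 5689.8
  latent heat to melt: 166×334 = 55444
  meltwater 0→T: 166×4.18×T = 693.88 T
  seawater: 4867.8(T − 40.5)
5561.7 T = 197146 − 61134 = 136012
T ≈ 24.46 °C. Since T > 0 °C, the all-ice-melts assumption holds.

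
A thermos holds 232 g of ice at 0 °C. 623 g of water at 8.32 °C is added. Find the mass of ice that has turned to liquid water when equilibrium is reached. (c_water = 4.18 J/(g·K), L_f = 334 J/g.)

m_melted ≈ 64.9 g

Heat available from the water dropping to 0 °C: 623×4.18×8.32 = 21666 J.
Fully melting the ice requires m_ice L_f = 232×334 = 77488 J.
21666 J < 77488 J, so only part of the ice melts and the system sits at 0 °C.
m_melted×334 = 21666  ⇒  m_melted ≈ 64.87 g.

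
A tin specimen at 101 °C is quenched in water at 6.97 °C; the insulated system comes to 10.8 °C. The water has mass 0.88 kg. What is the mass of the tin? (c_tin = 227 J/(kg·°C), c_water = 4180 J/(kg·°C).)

Energy conservation, ΣQ = 0:
m×227×(10.8 − 101) + 0.88×4180×(10.8 − 6.97) = 0
-20475 m = -14088
m = -14088/-20475 ≈ 0.6881 kg

m ≈ 0.688 kg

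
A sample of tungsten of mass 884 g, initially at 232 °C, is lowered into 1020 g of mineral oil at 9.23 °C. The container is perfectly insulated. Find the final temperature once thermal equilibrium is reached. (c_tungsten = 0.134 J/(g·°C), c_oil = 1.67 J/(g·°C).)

|Q_tungsten| = |Q_oil|:
884·0.134·(232 − T) = 1020·1.67·(T − 9.23)
118.46(232 − T) = 1703.4(T − 9.23)
1821.9 T = 43204  ⇒  T ≈ 23.71 °C

T_f ≈ 23.7 °C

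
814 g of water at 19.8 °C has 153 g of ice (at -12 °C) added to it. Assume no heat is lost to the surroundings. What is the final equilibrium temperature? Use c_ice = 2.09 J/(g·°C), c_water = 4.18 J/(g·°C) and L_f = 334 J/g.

Setting the total heat transfer to zero:
warm ice to 0 °C: 153·2.09·(0 − (-12)) = 3837.2
  fusion: m_ice L_f = 153·334 = 51102
  meltwater 0→T: 153·4.18·T = 639.54 T
  water: 3402.5(T − 19.8)
4042.1 T = 67370 − 54939 = 12431
T ≈ 3.08 °C — above 0 °C, consistent with complete melting.

T_f ≈ 3.1 °C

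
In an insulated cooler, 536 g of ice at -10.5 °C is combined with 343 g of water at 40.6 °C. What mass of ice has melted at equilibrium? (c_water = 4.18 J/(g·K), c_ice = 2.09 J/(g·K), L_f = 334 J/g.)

Heat available from the water dropping to 0 °C: 343×4.18×40.6 = 58210 J.
Warming the ice to 0 °C takes 536×2.09×10.5 = 11763 J, leaving 46447 J for melting.
Fully melting the ice requires m_ice L_f = 536×334 = 179024 J.
That's not enough to melt it all — equilibrium is at 0 °C with ice remaining.
m_melted×334 = 46447  ⇒  m_melted ≈ 139.1 g.

m_melted ≈ 139 g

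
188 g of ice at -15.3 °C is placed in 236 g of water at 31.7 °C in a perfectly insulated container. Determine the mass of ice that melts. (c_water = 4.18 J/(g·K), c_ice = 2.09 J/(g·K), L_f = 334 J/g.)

m_melted ≈ 75.6 g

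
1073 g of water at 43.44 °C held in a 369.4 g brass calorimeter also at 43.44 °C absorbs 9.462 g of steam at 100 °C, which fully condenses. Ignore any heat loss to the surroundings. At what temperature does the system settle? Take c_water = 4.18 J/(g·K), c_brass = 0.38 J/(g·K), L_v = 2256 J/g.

T_f ≈ 48.5 °C

Taking heat into each body as positive, Σ m c ΔT = 0:
latent heat released on condensation: 9.462·2256 = 21346; condensate cools 100→T: 9.462·4.18·(T − 100) = 39.55(T − 100); original water: 4485.1(T − 43.44); brass cup: 369.4·0.38·(T − 43.44) = 140.37(T − 43.44)
4665.1 T = 21346 + 3955.1 + 200932 = 226234
T ≈ 48.50 °C, under the boiling point, so the assumption holds.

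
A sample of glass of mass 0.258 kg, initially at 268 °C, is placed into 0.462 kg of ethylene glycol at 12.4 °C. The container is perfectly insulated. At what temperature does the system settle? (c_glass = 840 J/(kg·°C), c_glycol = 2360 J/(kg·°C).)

T_f ≈ 54.8 °C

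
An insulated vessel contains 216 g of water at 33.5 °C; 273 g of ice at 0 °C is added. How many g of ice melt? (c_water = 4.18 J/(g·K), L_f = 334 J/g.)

m_melted ≈ 90.6 g

Water can give up m c ΔT = 216×4.18×33.5 = 30246 J before reaching 0 °C.
Fully melting the ice requires m_ice L_f = 273×334 = 91182 J.
30246 J < 91182 J, so only part of the ice melts and the system sits at 0 °C.
m_melt = 30246 / L_f = 90.56 g.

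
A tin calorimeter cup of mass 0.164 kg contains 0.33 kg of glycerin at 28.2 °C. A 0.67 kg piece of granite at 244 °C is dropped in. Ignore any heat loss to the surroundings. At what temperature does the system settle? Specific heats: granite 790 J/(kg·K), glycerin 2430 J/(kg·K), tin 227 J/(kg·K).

T_f ≈ 111.7 °C

Conservation of energy gives ΣQ = 0:
0.67×790×(T − 244) + 0.33×2430×(T − 28.2) + 0.164×227×(T − 28.2) = 0
1368.4 T = 152813
T = 152813/1368.4 ≈ 111.67 °C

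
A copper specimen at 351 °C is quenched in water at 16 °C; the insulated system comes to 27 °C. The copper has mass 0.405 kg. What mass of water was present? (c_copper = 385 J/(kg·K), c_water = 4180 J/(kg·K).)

m ≈ 1.1 kg

Setting the total heat transfer to zero:
0.405·385·(27 − 351) + m·4180·(27 − 16) = 0
45980 m = 50520
m = 50520/45980 ≈ 1.099 kg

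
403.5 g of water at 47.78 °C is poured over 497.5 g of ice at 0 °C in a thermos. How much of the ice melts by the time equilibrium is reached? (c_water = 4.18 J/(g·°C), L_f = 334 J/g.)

m_melted ≈ 241 g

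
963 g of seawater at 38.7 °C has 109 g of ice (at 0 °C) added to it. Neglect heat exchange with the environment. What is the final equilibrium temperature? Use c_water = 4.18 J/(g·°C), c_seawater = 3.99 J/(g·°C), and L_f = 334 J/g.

Conservation of energy gives ΣQ = 0:
melt ice: 109×334 = 36406; meltwater 0→T: 109×4.18×T = 455.62 T; seawater cools: 963×3.99×(T − 38.7) = 3842.4(T − 38.7)
4298 T = 148700 − 36406 = 112294
T ≈ 26.13 °C. Since T > 0 °C, the all-ice-melts assumption holds.

T_f ≈ 26.1 °C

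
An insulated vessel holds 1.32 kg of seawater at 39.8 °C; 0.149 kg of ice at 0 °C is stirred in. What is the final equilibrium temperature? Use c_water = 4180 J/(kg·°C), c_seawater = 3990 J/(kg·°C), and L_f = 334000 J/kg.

T_f ≈ 27.1 °C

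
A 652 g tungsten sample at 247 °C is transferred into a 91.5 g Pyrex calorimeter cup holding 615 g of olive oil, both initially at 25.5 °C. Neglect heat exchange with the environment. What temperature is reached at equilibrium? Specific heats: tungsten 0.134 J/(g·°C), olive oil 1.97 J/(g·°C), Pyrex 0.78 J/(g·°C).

T_f ≈ 39.6 °C

Let T be the final temperature. ΣQ_i = 0:
652*0.134*(T − 247) + 615*1.97*(T − 25.5) + 91.5*0.78*(T − 25.5) = 0
87.37(T − 247) + 1211.5(T − 25.5) + 71.37(T − 25.5) = 0
(87.37 + 1211.5 + 71.37) T = 87.37*247 + 1211.5*25.5 + 71.37*25.5
T = 54294 / 1370.3 = 39.6 °C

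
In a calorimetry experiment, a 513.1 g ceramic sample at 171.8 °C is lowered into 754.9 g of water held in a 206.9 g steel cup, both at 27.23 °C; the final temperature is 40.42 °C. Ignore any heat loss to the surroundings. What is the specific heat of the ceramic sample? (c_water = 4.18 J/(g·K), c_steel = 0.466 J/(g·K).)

c ≈ 0.636 J/(g·K)

Net heat exchanged in the isolated system is zero:
513.1·c·(40.42 − 171.8) + 754.9·4.18·(40.42 − 27.23) + 206.9·0.466·(40.42 − 27.23) = 0
-67411 c = -42893
c = -42893/-67411 ≈ 0.6363 J/(g·K)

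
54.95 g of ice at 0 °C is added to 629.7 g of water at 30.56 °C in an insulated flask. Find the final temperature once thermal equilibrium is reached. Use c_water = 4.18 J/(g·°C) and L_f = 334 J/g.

T_f ≈ 21.7 °C

Energy balance with sensible and latent terms:
fusion: m_ice L_f = 54.95×334 = 18353
  meltwater 0→T: 54.95×4.18×T = 229.69 T
  water: 2632.1(T − 30.56)
2861.8 T = 80438 − 18353 = 62085
T ≈ 21.69 °C — above 0 °C, consistent with complete melting.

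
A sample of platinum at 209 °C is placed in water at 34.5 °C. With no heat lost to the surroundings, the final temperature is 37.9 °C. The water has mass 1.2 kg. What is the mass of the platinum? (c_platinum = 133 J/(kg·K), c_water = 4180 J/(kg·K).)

Setting the total heat transfer to zero:
m·133·(37.9 − 209) + 1.2·4180·(37.9 − 34.5) = 0
-22756 m = -17054
m = -17054/-22756 ≈ 0.7494 kg

m ≈ 0.749 kg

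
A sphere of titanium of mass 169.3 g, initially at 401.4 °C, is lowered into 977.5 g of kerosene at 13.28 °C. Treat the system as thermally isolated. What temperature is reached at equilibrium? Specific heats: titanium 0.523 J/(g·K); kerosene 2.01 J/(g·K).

T_f ≈ 30.0 °C

Heat lost by the titanium equals heat gained by the kerosene:
169.3*0.523*(401.4 − T) = 977.5*2.01*(T − 13.28)
88.54(401.4 − T) = 1964.8(T − 13.28)
2053.3 T = 61634  ⇒  T ≈ 30.02 °C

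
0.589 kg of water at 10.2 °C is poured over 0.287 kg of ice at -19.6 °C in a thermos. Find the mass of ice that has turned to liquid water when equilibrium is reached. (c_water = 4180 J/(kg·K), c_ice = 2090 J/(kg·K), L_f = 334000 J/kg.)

Cooling the water to 0 °C releases 0.589·4180·10.2 = 25113 J.
Of that, 0.287·2090·19.6 = 11757 J goes to bring the ice to 0 °C, leaving 13356 J.
Melting all 0.287 kg of ice would need 0.287·334000 = 95858 J.
13356 J < 95858 J, so only part of the ice melts and the system sits at 0 °C.
Mass melted = 13356/334000 ≈ 0.03999 kg.

m_melted ≈ 0.04 kg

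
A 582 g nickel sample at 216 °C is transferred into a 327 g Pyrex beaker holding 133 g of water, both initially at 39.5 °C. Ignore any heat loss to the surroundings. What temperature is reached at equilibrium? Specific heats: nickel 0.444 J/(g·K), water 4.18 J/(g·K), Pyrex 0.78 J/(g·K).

T_f ≈ 82.1 °C

Taking heat into each body as positive, Σ m c ΔT = 0:
582×0.444×(T − 216) + 133×4.18×(T − 39.5) + 327×0.78×(T − 39.5) = 0
(258.41 + 555.94 + 255.06) T = 258.41×216 + 555.94×39.5 + 255.06×39.5
T = 87851 / 1069.4 = 82.1 °C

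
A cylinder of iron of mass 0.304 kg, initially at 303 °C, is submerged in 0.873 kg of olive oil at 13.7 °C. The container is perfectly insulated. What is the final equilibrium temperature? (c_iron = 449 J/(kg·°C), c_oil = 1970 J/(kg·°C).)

T_f ≈ 35.0 °C

Set heat shed by the hot body equal to heat absorbed by the cold body:
0.304×449×(303 − T) = 0.873×1970×(T − 13.7)
136.5(303 − T) = 1719.8(T − 13.7)
1856.3 T = 64920  ⇒  T ≈ 34.97 °C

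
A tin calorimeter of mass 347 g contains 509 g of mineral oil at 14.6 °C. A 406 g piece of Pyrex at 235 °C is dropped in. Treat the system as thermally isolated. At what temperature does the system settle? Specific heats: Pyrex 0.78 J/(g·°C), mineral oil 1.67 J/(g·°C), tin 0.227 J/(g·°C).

T_f is the heat-capacity-weighted average of the initial temperatures:
T_f = (316.68×235 + 850.03×14.6 + 78.77×14.6) / (316.68 + 850.03 + 78.77)
    = 87980 / 1245.5 ≈ 70.64 °C

T_f ≈ 70.6 °C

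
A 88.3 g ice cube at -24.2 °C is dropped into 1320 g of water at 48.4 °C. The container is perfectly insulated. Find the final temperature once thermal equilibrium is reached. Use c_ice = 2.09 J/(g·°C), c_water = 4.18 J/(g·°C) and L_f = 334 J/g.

T_f ≈ 39.6 °C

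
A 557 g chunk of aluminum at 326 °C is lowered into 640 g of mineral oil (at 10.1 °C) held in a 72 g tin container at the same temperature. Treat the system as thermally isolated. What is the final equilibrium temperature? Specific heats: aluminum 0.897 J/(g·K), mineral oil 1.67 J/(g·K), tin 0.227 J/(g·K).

T_f ≈ 109.7 °C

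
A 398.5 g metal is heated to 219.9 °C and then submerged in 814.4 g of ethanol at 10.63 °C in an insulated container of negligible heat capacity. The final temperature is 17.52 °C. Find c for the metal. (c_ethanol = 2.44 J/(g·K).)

c ≈ 0.17 J/(g·K)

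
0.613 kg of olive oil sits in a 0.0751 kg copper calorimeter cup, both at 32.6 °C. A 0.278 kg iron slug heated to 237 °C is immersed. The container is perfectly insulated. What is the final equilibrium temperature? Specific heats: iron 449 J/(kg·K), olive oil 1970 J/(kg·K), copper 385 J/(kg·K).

T_f ≈ 51.3 °C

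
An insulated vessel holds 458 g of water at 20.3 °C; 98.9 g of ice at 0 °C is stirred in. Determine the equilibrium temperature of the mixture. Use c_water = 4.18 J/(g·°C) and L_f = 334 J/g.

T_f ≈ 2.5 °C

Energy conservation, ΣQ = 0:
latent heat to melt: 98.9×334 = 33033; warm the meltwater: 413.4 T; water cools: 458×4.18×(T − 20.3) = 1914.4(T − 20.3)
2327.8 T = 38863 − 33033 = 5830.5
T ≈ 2.50 °C — above 0 °C, consistent with complete melting.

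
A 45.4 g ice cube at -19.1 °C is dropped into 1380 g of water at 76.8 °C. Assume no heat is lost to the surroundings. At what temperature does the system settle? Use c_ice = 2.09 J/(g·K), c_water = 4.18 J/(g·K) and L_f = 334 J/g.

T_f ≈ 71.5 °C

Sum of m c ΔT and latent-heat terms is zero:
warm ice to 0 °C: 45.4×2.09×(0 − (-19.1)) = 1812.3
  melt ice: 45.4×334 = 15164
  meltwater 0→T: 45.4×4.18×T = 189.77 T
  water: 5768.4(T − 76.8)
5958.2 T = 443013 − 16976 = 426037
T ≈ 71.50 °C — above 0 °C, consistent with complete melting.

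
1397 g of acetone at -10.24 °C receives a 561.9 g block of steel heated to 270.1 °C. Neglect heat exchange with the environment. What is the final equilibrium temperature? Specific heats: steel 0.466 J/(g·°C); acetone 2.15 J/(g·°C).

T_f ≈ 12.2 °C

Setting the total heat transfer to zero:
561.9·0.466·(T − 270.1) + 1397·2.15·(T − (-10.24)) = 0
261.85(T − 270.1) + 3003.5(T − (-10.24)) = 0
3265.4 T = 39968
T = 39968 / 3265.4 = 12.2 °C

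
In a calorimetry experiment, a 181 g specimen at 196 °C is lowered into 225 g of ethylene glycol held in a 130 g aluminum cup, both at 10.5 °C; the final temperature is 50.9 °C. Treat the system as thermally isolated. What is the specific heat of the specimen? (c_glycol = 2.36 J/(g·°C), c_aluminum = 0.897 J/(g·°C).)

Let T be the final temperature. ΣQ_i = 0:
181·c·(50.9 − 196) + 225·2.36·(50.9 − 10.5) + 130·0.897·(50.9 − 10.5) = 0
-26263 c = -26163
c = -26163/-26263 ≈ 0.9962 J/(g·°C)

c ≈ 0.996 J/(g·°C)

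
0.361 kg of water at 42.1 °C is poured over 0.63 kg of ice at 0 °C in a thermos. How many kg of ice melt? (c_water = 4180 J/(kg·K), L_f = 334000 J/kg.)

Heat available from the water dropping to 0 °C: 0.361×4180×42.1 = 63528 J.
Melting all 0.63 kg of ice would need 0.63×334000 = 210420 J.
63528 J < 210420 J, so only part of the ice melts and the system sits at 0 °C.
m_melt = 63528 / L_f = 0.1902 kg.

m_melted ≈ 0.19 kg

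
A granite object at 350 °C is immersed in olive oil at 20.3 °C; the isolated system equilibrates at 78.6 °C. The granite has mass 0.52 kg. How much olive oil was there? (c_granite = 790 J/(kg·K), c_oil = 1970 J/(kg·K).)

m ≈ 0.971 kg

|Q_granite| = |Q_oil|:
0.52·790·(350 − 78.6) = m·1970·(78.6 − 20.3)
114851 m = 111491  ⇒  m ≈ 0.9707 kg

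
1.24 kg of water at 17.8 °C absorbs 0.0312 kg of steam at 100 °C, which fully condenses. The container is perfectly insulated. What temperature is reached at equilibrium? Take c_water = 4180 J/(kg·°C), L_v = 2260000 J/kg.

T_f ≈ 33.1 °C

Let T be the final temperature. ΣQ_i = 0:
steam→water at 100 °C releases m L_v = 0.0312×2260000 = 70512; condensate cools 100→T: 0.0312×4180×(T − 100) = 130.42(T − 100); original water: 5183.2(T − 17.8)
5313.6 T = 70512 + 13042 + 92261 = 175815
T ≈ 33.09 °C — below 100 °C, confirming all the steam condensed.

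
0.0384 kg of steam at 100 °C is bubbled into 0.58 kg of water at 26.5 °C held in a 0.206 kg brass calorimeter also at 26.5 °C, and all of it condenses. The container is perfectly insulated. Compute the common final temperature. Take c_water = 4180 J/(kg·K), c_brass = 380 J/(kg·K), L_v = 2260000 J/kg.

Net heat exchanged in the isolated system is zero:
steam→water at 100 °C releases m L_v = 0.0384×2260000 = 86784; condensate cools 100→T: 0.0384×4180×(T − 100) = 160.51(T − 100); original water: 2424.4(T − 26.5); brass cup: 0.206×380×(T − 26.5) = 78.28(T − 26.5)
2663.2 T = 86784 + 16051 + 66321 = 169156
T ≈ 63.52 °C, under the boiling point, so the assumption holds.

T_f ≈ 63.5 °C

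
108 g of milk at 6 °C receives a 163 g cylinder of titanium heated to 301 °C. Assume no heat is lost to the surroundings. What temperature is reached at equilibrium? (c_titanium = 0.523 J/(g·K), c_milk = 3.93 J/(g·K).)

Energy conservation, ΣQ = 0:
163·0.523·(T − 301) + 108·3.93·(T − 6) = 0
85.25(T − 301) + 424.44(T − 6) = 0
(85.25 + 424.44) T = 85.25·301 + 424.44·6
T ≈ 55.34 °C

T_f ≈ 55.3 °C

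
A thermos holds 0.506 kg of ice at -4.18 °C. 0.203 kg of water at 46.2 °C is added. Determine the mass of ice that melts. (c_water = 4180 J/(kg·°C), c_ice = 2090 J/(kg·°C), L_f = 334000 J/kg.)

Cooling the water to 0 °C releases 0.203×4180×46.2 = 39203 J.
Of that, 0.506×2090×4.18 = 4420.5 J goes to bring the ice to 0 °C, leaving 34782 J.
To melt every bit of ice: 0.506×334000 = 169004 J.
That's not enough to melt it all — equilibrium is at 0 °C with ice remaining.
m_melted×334000 = 34782  ⇒  m_melted ≈ 0.1041 kg.

m_melted ≈ 0.104 kg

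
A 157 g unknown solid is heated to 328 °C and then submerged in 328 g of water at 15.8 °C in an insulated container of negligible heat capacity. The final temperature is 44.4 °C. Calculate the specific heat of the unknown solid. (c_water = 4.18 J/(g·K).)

Energy conservation, ΣQ = 0:
157×c×(44.4 − 328) + 328×4.18×(44.4 − 15.8) = 0
-44525 c = -39212
c = -39212/-44525 ≈ 0.8807 J/(g·K)

c ≈ 0.881 J/(g·K)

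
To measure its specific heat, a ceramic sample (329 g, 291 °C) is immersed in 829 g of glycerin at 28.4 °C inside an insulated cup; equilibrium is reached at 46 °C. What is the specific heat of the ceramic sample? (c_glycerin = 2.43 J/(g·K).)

c ≈ 0.44 J/(g·K)

Energy conservation, ΣQ = 0:
329·c·(46 − 291) + 829·2.43·(46 − 28.4) = 0
-80605 c = -35455
c = -35455/-80605 ≈ 0.4399 J/(g·K)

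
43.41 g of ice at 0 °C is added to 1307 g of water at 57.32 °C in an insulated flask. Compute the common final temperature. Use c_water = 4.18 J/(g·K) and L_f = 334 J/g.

T_f ≈ 52.9 °C

Let T be the final temperature. ΣQ_i = 0:
melt ice: 43.41·334 = 14499; meltwater 0→T: 43.41·4.18·T = 181.45 T; water: 5463.3(T − 57.32)
5644.7 T = 313154 − 14499 = 298655
T ≈ 52.91 °C — above 0 °C, consistent with complete melting.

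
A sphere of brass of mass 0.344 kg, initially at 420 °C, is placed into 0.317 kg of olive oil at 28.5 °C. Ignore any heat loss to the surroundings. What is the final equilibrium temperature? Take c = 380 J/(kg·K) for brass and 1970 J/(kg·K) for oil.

T_f ≈ 96.3 °C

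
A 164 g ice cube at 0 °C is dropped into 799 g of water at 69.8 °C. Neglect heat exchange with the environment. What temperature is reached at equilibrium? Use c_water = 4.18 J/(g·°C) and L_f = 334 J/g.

Sum of m c ΔT and latent-heat terms is zero:
latent heat to melt: 164×334 = 54776; meltwater 0→T: 164×4.18×T = 685.52 T; water cools: 799×4.18×(T − 69.8) = 3339.8(T − 69.8)
4025.3 T = 233119 − 54776 = 178343
T ≈ 44.31 °C (positive, so assuming full melt was valid).

T_f ≈ 44.3 °C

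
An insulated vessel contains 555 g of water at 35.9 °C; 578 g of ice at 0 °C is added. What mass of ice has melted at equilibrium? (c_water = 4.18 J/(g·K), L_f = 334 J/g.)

Cooling the water to 0 °C releases 555·4.18·35.9 = 83284 J.
Melting all 578 g of ice would need 578·334 = 193052 J.
Since 83284 < 193052 J, not all the ice melts; equilibrium is at 0 °C.
m_melted·334 = 83284  ⇒  m_melted ≈ 249.4 g.

m_melted ≈ 249 g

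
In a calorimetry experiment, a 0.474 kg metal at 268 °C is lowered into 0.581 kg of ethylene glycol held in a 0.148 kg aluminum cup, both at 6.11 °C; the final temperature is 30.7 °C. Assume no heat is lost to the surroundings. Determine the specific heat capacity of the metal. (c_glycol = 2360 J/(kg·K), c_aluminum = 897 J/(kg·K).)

c ≈ 329 J/(kg·K)

Setting the total heat transfer to zero:
0.474·c·(30.7 − 268) + 0.581·2360·(30.7 − 6.11) + 0.148·897·(30.7 − 6.11) = 0
-112.48 c = -36981
c = -36981/-112.48 ≈ 328.8 J/(kg·K)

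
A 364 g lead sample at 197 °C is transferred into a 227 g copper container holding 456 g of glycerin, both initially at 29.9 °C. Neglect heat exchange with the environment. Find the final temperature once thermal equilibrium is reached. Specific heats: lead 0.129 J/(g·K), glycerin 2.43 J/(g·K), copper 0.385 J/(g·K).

Conservation of energy gives ΣQ = 0:
364·0.129·(T − 197) + 456·2.43·(T − 29.9) + 227·0.385·(T − 29.9) = 0
(46.96 + 1108.1 + 87.39) T = 46.96·197 + 1108.1·29.9 + 87.39·29.9
T = 44995/1242.4 ≈ 36.22 °C

T_f ≈ 36.2 °C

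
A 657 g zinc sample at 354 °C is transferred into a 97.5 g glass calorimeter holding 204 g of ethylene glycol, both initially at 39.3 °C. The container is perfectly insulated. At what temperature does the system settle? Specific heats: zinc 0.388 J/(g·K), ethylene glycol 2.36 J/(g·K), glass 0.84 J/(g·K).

T_f ≈ 137.3 °C

Taking heat into each body as positive, Σ m c ΔT = 0:
657·0.388·(T − 354) + 204·2.36·(T − 39.3) + 97.5·0.84·(T − 39.3) = 0
254.92(T − 354) + 481.44(T − 39.3) + 81.9(T − 39.3) = 0
(254.92 + 481.44 + 81.9) T = 254.92·354 + 481.44·39.3 + 81.9·39.3
T ≈ 137.34 °C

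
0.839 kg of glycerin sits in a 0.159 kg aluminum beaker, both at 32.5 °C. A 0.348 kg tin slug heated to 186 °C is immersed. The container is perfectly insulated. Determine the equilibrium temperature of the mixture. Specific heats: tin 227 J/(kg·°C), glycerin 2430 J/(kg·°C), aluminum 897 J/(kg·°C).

Heat gained plus heat lost sum to zero:
0.348·227·(T − 186) + 0.839·2430·(T − 32.5) + 0.159·897·(T − 32.5) = 0
79(T − 186) + 2038.8(T − 32.5) + 142.62(T − 32.5) = 0
2260.4 T = 85589
T = 85589/2260.4 ≈ 37.86 °C

T_f ≈ 37.9 °C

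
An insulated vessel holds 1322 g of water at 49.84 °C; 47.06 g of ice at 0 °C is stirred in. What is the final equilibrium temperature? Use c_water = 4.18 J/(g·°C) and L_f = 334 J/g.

T_f ≈ 45.4 °C

Conservation of energy gives ΣQ = 0:
fusion: m_ice L_f = 47.06·334 = 15718; meltwater 0→T: 47.06·4.18·T = 196.71 T; water cools: 1322·4.18·(T − 49.84) = 5526(T − 49.84)
5722.7 T = 275414 − 15718 = 259696
T ≈ 45.38 °C. Since T > 0 °C, the all-ice-melts assumption holds.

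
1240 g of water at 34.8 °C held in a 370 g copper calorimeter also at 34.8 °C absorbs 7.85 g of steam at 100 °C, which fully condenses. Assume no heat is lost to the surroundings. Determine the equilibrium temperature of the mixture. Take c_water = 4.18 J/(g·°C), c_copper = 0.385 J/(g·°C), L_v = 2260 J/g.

T_f ≈ 38.5 °C

Taking heat into each body as positive, Σ m c ΔT = 0:
condense steam: −7.85×2260 = −17741
  condensate cools 100→T: 7.85×4.18×(T − 100) = 32.81(T − 100)
  original water: 5183.2(T − 34.8)
  copper cup: 370×0.385×(T − 34.8) = 142.45(T − 34.8)
5358.5 T = 17741 + 3281.3 + 185333 = 206355
T ≈ 38.51 °C, under the boiling point, so the assumption holds.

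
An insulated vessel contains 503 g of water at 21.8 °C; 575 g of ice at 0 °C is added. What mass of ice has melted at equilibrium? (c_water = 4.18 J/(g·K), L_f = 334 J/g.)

Water can give up m c ΔT = 503·4.18·21.8 = 45835 J before reaching 0 °C.
Fully melting the ice requires m_ice L_f = 575·334 = 192050 J.
45835 J < 192050 J, so only part of the ice melts and the system sits at 0 °C.
m_melted·334 = 45835  ⇒  m_melted ≈ 137.2 g.

m_melted ≈ 137 g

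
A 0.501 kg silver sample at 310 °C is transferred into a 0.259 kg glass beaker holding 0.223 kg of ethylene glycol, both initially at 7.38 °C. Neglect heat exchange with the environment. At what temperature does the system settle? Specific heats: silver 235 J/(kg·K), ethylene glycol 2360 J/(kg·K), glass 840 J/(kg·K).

Setting the total heat transfer to zero:
0.501·235·(T − 310) + 0.223·2360·(T − 7.38) + 0.259·840·(T − 7.38) = 0
117.73(T − 310) + 526.28(T − 7.38) + 217.56(T − 7.38) = 0
861.57 T = 41987
T ≈ 48.73 °C

T_f ≈ 48.7 °C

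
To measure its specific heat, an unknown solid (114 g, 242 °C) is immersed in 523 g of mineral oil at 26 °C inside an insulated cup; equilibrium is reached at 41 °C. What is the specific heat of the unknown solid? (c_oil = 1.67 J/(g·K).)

c ≈ 0.572 J/(g·K)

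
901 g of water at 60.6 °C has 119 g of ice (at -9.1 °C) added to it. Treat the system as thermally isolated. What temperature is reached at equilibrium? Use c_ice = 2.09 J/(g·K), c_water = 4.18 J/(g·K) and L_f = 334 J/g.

Net heat exchanged in the isolated system is zero:
ice -9.1→0 °C: 119×2.09×9.1 = 2263.3; melt ice: 119×334 = 39746; warm the meltwater: 497.42 T; water cools: 901×4.18×(T − 60.6) = 3766.2(T − 60.6)
4263.6 T = 228231 − 42009 = 186221
T ≈ 43.68 °C (positive, so assuming full melt was valid).

T_f ≈ 43.7 °C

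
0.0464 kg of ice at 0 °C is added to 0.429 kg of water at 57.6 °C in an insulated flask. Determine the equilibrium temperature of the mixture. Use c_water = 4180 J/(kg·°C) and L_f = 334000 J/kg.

Let T be the final temperature. ΣQ_i = 0:
melt ice: 0.0464·334000 = 15498; warm the meltwater: 193.95 T; water: 1793.2(T − 57.6)
1987.2 T = 103289 − 15498 = 87792
T ≈ 44.18 °C. Since T > 0 °C, the all-ice-melts assumption holds.

T_f ≈ 44.2 °C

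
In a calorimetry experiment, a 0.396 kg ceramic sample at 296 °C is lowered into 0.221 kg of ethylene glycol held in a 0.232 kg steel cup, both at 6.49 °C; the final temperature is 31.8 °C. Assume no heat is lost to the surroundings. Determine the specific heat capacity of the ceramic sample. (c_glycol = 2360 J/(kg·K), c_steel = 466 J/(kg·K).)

Setting the total heat transfer to zero:
0.396×c×(31.8 − 296) + 0.221×2360×(31.8 − 6.49) + 0.232×466×(31.8 − 6.49) = 0
-104.62 c = -15937
c = -15937/-104.62 ≈ 152.3 J/(kg·K)

c ≈ 152 J/(kg·K)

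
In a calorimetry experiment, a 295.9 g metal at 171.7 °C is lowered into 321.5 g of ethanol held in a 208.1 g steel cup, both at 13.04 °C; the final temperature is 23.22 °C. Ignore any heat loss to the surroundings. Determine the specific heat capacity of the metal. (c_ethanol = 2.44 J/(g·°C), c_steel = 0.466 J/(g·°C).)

Let T be the final temperature. ΣQ_i = 0:
295.9·c·(23.22 − 171.7) + 321.5·2.44·(23.22 − 13.04) + 208.1·0.466·(23.22 − 13.04) = 0
-43935 c = -8973
c = -8973/-43935 ≈ 0.2042 J/(g·°C)

c ≈ 0.204 J/(g·°C)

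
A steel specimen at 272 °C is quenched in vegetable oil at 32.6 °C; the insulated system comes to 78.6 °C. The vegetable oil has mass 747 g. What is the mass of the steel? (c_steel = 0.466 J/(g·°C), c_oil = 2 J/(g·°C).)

m ≈ 763 g

Heat lost by the steel = heat gained by the oil:
m·0.466·(272 − 78.6) = 747·2·(78.6 − 32.6)
90.12 m = 68724  ⇒  m ≈ 762.5 g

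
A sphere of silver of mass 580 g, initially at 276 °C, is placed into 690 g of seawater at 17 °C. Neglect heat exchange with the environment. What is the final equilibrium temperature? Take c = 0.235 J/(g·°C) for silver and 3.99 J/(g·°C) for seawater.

Setting the total heat transfer to zero:
580*0.235*(T − 276) + 690*3.99*(T − 17) = 0
136.3(T − 276) + 2753.1(T − 17) = 0
2889.4 T = 84422
T = 84422/2889.4 ≈ 29.22 °C

T_f ≈ 29.2 °C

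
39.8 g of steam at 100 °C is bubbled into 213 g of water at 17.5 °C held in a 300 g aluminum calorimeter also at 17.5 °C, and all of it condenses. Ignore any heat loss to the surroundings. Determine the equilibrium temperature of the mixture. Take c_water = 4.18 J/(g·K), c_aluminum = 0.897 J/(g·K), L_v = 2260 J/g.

T_f ≈ 95.7 °C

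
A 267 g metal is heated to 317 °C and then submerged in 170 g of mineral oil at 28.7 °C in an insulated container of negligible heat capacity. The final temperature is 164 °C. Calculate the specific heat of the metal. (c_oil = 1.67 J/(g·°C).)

Heat lost by the metal = heat gained by the oil:
267×c×(317 − 164) = 170×1.67×(164 − 28.7)
40851 c = 38412  ⇒  c ≈ 0.9403 J/(g·°C)

c ≈ 0.94 J/(g·°C)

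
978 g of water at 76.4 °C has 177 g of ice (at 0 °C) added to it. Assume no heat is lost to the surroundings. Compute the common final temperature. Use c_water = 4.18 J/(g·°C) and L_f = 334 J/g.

Energy balance with sensible and latent terms:
latent heat to melt: 177×334 = 59118
  warm the meltwater: 739.86 T
  water cools: 978×4.18×(T − 76.4) = 4088(T − 76.4)
4827.9 T = 312326 − 59118 = 253208
T ≈ 52.45 °C (positive, so assuming full melt was valid).

T_f ≈ 52.4 °C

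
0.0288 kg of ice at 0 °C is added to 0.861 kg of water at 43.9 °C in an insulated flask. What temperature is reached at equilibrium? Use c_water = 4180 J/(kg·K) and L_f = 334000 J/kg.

T_f ≈ 39.9 °C

Conservation of energy gives ΣQ = 0:
latent heat to melt: 0.0288·334000 = 9619.2
  warm the meltwater: 120.38 T
  water: 3599(T − 43.9)
3719.4 T = 157995 − 9619.2 = 148376
T ≈ 39.89 °C — above 0 °C, consistent with complete melting.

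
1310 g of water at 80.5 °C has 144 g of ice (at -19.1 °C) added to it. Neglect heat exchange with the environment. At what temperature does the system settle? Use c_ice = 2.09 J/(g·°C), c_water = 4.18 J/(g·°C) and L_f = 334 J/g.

T_f ≈ 63.7 °C

Taking heat into each body as positive, Σ m c ΔT = 0:
ice -19.1→0 °C: 144×2.09×19.1 = 5748.3; latent heat to melt: 144×334 = 48096; warm the meltwater: 601.92 T; water cools: 1310×4.18×(T − 80.5) = 5475.8(T − 80.5)
6077.7 T = 440802 − 53844 = 386958
T ≈ 63.67 °C (positive, so assuming full melt was valid).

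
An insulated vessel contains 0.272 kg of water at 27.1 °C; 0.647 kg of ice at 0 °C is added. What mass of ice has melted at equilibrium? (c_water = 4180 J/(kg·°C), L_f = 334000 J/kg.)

m_melted ≈ 0.0923 kg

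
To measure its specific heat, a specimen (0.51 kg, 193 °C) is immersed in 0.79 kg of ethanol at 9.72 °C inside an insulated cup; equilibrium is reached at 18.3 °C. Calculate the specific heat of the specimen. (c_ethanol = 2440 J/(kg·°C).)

c ≈ 186 J/(kg·°C)

Conservation of energy gives ΣQ = 0:
0.51·c·(18.3 − 193) + 0.79·2440·(18.3 − 9.72) = 0
-89.1 c = -16539
c = -16539/-89.1 ≈ 185.6 J/(kg·°C)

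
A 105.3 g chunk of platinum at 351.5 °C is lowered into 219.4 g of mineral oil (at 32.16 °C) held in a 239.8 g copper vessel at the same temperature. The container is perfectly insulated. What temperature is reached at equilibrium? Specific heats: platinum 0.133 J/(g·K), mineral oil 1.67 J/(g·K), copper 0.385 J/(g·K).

T_f = Σ m_i c_i T_i / Σ m_i c_i:
T_f = (14*351.5 + 366.4*32.16 + 92.32*32.16) / (14 + 366.4 + 92.32)
    = 19675 / 472.73 ≈ 41.62 °C

T_f ≈ 41.6 °C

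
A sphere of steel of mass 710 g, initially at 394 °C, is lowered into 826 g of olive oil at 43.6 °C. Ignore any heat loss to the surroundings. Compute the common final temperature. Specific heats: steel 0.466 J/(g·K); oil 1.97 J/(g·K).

T_f ≈ 102.8 °C

Energy conservation, ΣQ = 0:
710*0.466*(T − 394) + 826*1.97*(T − 43.6) = 0
(330.86 + 1627.2) T = 330.86*394 + 1627.2*43.6
T ≈ 102.81 °C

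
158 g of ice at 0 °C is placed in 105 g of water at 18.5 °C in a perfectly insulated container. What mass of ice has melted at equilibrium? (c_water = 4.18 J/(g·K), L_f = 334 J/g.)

m_melted ≈ 24.3 g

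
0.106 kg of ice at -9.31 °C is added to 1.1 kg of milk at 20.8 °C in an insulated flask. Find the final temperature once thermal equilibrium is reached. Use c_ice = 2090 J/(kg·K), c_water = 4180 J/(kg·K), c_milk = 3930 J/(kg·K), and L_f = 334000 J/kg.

Let T be the final temperature. ΣQ_i = 0:
ice -9.31→0 °C: 0.106·2090·9.31 = 2062.5
  melt ice: 0.106·334000 = 35404
  warm the meltwater: 443.08 T
  milk: 4323(T − 20.8)
4766.1 T = 89918 − 37467 = 52452
T ≈ 11.01 °C. Since T > 0 °C, the all-ice-melts assumption holds.

T_f ≈ 11.0 °C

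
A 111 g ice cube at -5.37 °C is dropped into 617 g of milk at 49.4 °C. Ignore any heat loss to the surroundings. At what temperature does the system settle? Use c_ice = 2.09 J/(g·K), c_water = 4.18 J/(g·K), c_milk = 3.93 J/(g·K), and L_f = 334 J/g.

T_f ≈ 28.2 °C

Let T be the final temperature. ΣQ_i = 0:
ice -5.37→0 °C: 111×2.09×5.37 = 1245.8
  latent heat to melt: 111×334 = 37074
  warm the meltwater: 463.98 T
  milk cools: 617×3.93×(T − 49.4) = 2424.8(T − 49.4)
2888.8 T = 119786 − 38320 = 81466
T ≈ 28.20 °C (positive, so assuming full melt was valid).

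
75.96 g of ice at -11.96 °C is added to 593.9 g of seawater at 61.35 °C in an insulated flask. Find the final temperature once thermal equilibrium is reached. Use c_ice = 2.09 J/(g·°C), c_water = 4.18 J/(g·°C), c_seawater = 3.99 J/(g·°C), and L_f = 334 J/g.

T_f ≈ 44.0 °C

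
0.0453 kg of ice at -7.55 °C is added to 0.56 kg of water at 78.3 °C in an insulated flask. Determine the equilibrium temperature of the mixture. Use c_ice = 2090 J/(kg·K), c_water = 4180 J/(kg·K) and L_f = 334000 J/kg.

T_f ≈ 66.2 °C

Taking heat into each body as positive, Σ m c ΔT = 0:
ice -7.55→0 °C: 0.0453×2090×7.55 = 714.81
  latent heat to melt: 0.0453×334000 = 15130
  warm the meltwater: 189.35 T
  water: 2340.8(T − 78.3)
2530.2 T = 183285 − 15845 = 167440
T ≈ 66.18 °C (positive, so assuming full melt was valid).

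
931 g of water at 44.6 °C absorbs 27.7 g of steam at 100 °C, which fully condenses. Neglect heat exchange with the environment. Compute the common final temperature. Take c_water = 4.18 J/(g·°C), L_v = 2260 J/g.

T_f ≈ 61.8 °C

Energy conservation, ΣQ = 0:
steam→water at 100 °C releases m L_v = 27.7·2260 = 62602
  condensed water 100 °C→T: 115.79(T − 100)
  original water: 3891.6(T − 44.6)
4007.4 T = 62602 + 11579 + 173564 = 247745
T ≈ 61.82 °C (< 100 °C, so full condensation is consistent).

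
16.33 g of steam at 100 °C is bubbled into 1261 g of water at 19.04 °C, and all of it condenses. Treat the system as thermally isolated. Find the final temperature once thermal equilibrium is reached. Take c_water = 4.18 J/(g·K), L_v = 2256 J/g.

T_f ≈ 27.0 °C

Let T be the final temperature. ΣQ_i = 0:
steam→water at 100 °C releases m L_v = 16.33×2256 = 36840
  condensate cools 100→T: 16.33×4.18×(T − 100) = 68.26(T − 100)
  water warms: 1261×4.18×(T − 19.04) = 5271(T − 19.04)
5339.2 T = 36840 + 6825.9 + 100359 = 144026
T ≈ 26.97 °C, under the boiling point, so the assumption holds.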